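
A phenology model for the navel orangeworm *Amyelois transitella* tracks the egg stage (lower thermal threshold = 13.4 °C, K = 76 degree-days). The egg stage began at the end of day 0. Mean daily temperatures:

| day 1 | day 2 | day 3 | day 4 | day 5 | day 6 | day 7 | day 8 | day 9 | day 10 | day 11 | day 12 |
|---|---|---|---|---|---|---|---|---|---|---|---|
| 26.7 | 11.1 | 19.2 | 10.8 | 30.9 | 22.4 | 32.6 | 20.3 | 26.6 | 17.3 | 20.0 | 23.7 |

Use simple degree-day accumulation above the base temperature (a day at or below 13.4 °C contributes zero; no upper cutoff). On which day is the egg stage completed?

day 9

Daily DD above 13.4 °C: 13.3, 0.0, 5.8, 0.0, 17.5, 9.0, 19.2, 6.9, 13.2, 3.9, 6.6, 10.3.
Cumulative: 13.3, 13.3, 19.1, 19.1, 36.6, 45.6, 64.8, 71.7, 84.9, 88.8, 95.4, 105.7.
The total first reaches 76 DD on day 9.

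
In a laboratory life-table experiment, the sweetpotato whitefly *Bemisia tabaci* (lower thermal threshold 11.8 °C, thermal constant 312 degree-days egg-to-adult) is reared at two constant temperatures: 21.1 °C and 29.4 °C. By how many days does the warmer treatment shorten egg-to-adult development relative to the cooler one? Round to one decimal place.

15.8 days

At 21.1 °C: 312 / (21.1 − 11.8) = 312 / 9.3 = 33.548 d.
At 29.4 °C: 312 / (29.4 − 11.8) = 312 / 17.6 = 17.727 d.
Difference = |33.548 − 17.727| = 15.821 ≈ 15.8 days.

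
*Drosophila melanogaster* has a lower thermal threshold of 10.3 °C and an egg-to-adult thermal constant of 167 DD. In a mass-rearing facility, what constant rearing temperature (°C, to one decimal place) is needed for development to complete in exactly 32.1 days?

15.5 °C

Required daily accumulation = 167 / 32.1 = 5.202 DD/day.
T = T_base + 5.202 = 10.3 + 5.202 = 15.502 ≈ 15.5 °C.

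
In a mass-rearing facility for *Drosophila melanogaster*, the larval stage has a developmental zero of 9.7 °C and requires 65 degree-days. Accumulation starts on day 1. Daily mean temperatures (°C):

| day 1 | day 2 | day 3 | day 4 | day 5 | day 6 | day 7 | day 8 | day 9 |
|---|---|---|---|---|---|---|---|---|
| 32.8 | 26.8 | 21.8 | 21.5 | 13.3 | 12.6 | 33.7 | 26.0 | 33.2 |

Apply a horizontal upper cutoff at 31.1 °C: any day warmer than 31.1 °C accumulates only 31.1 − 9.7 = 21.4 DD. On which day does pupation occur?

Daily DD above 9.7 °C (capped at 21.4): 21.4, 17.1, 12.1, 11.8, 3.6, 2.9, 21.4, 16.3, 21.4.
Cumulative: 21.4, 38.5, 50.6, 62.4, 66.0, 68.9, 90.3, 106.6, 128.0.
The total first reaches 65 DD on day 5.

day 5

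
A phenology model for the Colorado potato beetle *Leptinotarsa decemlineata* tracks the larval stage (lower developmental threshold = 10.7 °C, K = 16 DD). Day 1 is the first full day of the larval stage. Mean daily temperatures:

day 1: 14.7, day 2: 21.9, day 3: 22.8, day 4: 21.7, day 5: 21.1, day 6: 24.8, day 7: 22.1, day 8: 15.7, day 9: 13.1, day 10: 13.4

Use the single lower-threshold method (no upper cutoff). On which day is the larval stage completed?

Daily DD above 10.7 °C: 4.0, 11.2, 12.1, 11.0, 10.4, 14.1, 11.4, 5.0, 2.4, 2.7.
Cumulative: 4.0, 15.2, 27.3, 38.3, 48.7, 62.8, 74.2, 79.2, 81.6, 84.3.
The total first reaches 16 DD on day 3.

day 3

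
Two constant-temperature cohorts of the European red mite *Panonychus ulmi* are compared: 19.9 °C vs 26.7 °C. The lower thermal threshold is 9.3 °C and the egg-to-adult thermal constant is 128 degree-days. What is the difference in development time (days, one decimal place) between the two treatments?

4.7 days

At 19.9 °C: 128 / (19.9 − 9.3) = 128 / 10.6 = 12.075 d.
At 26.7 °C: 128 / (26.7 − 9.3) = 128 / 17.4 = 7.356 d.
Difference = |12.075 − 7.356| = 4.719 ≈ 4.7 days.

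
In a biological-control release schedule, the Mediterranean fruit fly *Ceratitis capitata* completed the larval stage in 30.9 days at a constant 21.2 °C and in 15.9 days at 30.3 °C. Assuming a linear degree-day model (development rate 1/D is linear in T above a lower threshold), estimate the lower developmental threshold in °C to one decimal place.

Under the model K = D·(T − T_b), so D₁·(T₁ − T_b) = D₂·(T₂ − T_b).
30.9·(21.2 − T_b) = 15.9·(30.3 − T_b)
T_b = (30.9·21.2 − 15.9·30.3) / (30.9 − 15.9) = 173.31 / 15.0 = 11.554 °C ≈ 11.6 °C.

11.6 °C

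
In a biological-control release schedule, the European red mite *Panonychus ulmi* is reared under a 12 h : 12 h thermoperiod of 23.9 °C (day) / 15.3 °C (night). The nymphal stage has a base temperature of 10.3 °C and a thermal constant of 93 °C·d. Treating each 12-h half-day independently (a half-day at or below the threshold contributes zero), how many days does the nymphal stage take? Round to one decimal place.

10.0 days

Day half: max(0, 23.9 − 10.3) × 0.5 = 13.6 × 0.5 = 6.80 DD.
Night half: max(0, 15.3 − 10.3) × 0.5 = 5.0 × 0.5 = 2.50 DD.
Per 24 h: 9.30 DD/day.
Duration = 93 / 9.30 = 10.000 ≈ 10.0 days.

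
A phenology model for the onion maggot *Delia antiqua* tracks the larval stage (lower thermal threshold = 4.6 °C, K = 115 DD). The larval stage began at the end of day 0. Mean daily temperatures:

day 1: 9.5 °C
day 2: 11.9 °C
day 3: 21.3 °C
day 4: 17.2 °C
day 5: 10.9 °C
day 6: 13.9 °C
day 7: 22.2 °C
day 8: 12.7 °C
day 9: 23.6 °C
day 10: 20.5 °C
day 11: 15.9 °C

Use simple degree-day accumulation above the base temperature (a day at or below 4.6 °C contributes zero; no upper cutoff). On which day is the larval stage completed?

day 10

Daily DD above 4.6 °C: 4.9, 7.3, 16.7, 12.6, 6.3, 9.3, 17.6, 8.1, 19.0, 15.9, 11.3.
Cumulative: 4.9, 12.2, 28.9, 41.5, 47.8, 57.1, 74.7, 82.8, 101.8, 117.7, 129.0.
The total first reaches 115 DD on day 10.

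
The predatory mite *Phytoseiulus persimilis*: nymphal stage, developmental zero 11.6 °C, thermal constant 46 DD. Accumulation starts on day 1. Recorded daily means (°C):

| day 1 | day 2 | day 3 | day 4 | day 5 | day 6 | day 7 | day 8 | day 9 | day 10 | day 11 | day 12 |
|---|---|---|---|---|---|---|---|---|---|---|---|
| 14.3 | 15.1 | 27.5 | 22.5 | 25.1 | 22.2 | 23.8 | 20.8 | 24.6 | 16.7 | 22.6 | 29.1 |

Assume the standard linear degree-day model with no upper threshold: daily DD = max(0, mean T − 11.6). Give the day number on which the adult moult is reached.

day 5

Daily DD above 11.6 °C: 2.7, 3.5, 15.9, 10.9, 13.5, 10.6, 12.2, 9.2, 13.0, 5.1, 11.0, 17.5.
Cumulative: 2.7, 6.2, 22.1, 33.0, 46.5, 57.1, 69.3, 78.5, 91.5, 96.6, 107.6, 125.1.
The total first reaches 46 DD on day 5.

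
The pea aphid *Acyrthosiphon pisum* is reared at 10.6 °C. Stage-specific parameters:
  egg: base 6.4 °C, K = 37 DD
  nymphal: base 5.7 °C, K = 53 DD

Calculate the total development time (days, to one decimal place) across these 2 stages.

19.6 days

egg: 37 / (10.6 − 6.4) = 37 / 4.2 = 8.810 d.
nymphal: 53 / (10.6 − 5.7) = 53 / 4.9 = 10.816 d.
Sum = 19.626 ≈ 19.6 days.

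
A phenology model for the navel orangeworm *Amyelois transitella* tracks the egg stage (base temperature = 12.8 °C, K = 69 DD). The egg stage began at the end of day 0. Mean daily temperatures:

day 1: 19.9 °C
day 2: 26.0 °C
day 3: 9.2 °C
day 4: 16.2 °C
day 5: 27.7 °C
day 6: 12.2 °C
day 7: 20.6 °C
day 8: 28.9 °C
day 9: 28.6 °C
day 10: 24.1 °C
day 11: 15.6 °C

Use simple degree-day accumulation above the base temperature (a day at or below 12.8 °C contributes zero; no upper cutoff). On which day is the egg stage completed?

Daily DD above 12.8 °C: 7.1, 13.2, 0.0, 3.4, 14.9, 0.0, 7.8, 16.1, 15.8, 11.3, 2.8.
Cumulative: 7.1, 20.3, 20.3, 23.7, 38.6, 38.6, 46.4, 62.5, 78.3, 89.6, 92.4.
The total first reaches 69 DD on day 9.

day 9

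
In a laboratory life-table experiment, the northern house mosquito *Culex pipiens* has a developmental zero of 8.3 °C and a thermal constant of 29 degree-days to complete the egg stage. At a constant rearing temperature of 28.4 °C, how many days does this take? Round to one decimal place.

Daily accumulation = 28.4 − 8.3 = 20.1 DD/day.
Duration = 29 / 20.1 = 1.443 ≈ 1.4 days.

1.4 days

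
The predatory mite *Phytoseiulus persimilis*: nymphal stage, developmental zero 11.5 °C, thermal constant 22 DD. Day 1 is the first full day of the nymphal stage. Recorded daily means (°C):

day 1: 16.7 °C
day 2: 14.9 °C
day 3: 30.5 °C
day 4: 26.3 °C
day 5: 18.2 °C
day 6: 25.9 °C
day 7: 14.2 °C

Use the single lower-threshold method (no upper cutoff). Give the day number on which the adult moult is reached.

Daily DD above 11.5 °C: 5.2, 3.4, 19.0, 14.8, 6.7, 14.4, 2.7.
Cumulative: 5.2, 8.6, 27.6, 42.4, 49.1, 63.5, 66.2.
The total first reaches 22 DD on day 3.

day 3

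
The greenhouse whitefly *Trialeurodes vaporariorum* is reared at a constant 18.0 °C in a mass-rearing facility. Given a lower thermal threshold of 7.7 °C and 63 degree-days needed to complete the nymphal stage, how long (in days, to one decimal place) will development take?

6.1 days

Daily accumulation = 18.0 − 7.7 = 10.3 DD/day.
Duration = 63 / 10.3 = 6.117 ≈ 6.1 days.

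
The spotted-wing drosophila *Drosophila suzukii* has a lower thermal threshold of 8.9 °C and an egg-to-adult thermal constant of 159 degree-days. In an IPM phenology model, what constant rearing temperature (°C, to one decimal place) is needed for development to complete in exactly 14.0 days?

20.3 °C

Required daily accumulation = 159 / 14.0 = 11.357 DD/day.
T = T_base + 11.357 = 8.9 + 11.357 = 20.257 ≈ 20.3 °C.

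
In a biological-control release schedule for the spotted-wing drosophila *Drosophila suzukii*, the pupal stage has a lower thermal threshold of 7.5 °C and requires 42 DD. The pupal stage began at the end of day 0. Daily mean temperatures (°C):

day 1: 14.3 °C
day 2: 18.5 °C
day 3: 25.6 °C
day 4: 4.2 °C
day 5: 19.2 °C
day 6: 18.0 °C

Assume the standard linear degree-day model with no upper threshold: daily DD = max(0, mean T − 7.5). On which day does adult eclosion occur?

day 5

Daily DD above 7.5 °C: 6.8, 11.0, 18.1, 0.0, 11.7, 10.5.
Cumulative: 6.8, 17.8, 35.9, 35.9, 47.6, 58.1.
The total first reaches 42 DD on day 5.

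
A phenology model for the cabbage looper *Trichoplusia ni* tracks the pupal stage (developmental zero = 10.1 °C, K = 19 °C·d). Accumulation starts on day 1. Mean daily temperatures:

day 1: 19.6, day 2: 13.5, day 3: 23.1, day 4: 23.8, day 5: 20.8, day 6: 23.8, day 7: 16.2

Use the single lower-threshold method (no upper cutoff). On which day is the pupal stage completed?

day 3

Daily DD above 10.1 °C: 9.5, 3.4, 13.0, 13.7, 10.7, 13.7, 6.1.
Cumulative: 9.5, 12.9, 25.9, 39.6, 50.3, 64.0, 70.1.
The total first reaches 19 DD on day 3.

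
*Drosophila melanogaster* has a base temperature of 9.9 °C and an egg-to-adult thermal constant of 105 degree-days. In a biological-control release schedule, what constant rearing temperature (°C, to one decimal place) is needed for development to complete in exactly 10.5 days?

19.9 °C

Required daily accumulation = 105 / 10.5 = 10.000 DD/day.
T = T_base + 10.000 = 9.9 + 10.000 = 19.900 ≈ 19.9 °C.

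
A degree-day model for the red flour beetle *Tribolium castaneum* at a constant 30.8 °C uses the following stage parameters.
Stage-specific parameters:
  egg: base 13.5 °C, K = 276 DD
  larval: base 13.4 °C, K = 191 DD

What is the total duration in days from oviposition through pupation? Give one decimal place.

egg: 276 / (30.8 − 13.5) = 276 / 17.3 = 15.954 d.
larval: 191 / (30.8 − 13.4) = 191 / 17.4 = 10.977 d.
Sum = 26.931 ≈ 26.9 days.

26.9 days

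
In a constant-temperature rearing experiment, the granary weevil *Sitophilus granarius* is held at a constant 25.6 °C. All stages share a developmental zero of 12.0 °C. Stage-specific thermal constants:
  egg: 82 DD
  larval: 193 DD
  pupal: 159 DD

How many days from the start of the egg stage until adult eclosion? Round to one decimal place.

Daily accumulation at 25.6 °C = 25.6 − 12.0 = 13.6 DD/day.
Total K = 82 + 193 + 159 = 434 DD.
Total duration = 434 / 13.6 = 31.912 ≈ 31.9 days.

31.9 days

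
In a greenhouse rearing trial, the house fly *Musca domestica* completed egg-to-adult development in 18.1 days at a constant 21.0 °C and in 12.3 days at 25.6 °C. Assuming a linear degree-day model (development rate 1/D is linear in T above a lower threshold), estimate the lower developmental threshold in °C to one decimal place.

Equal thermal constants: D₁(T₁ − T_b) = D₂(T₂ − T_b).
18.1·(21.0 − T_b) = 12.3·(25.6 − T_b)
T_b = (18.1·21.0 − 12.3·25.6) / (18.1 − 12.3) = 65.22 / 5.8 = 11.245 °C ≈ 11.2 °C.

11.2 °C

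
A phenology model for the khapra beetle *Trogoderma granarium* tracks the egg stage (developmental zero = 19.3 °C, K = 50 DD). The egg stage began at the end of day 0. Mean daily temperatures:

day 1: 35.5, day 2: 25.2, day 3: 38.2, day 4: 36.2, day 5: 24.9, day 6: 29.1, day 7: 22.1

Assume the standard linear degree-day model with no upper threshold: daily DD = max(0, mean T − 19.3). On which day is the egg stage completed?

day 4

Daily DD above 19.3 °C: 16.2, 5.9, 18.9, 16.9, 5.6, 9.8, 2.8.
Cumulative: 16.2, 22.1, 41.0, 57.9, 63.5, 73.3, 76.1.
The total first reaches 50 DD on day 4.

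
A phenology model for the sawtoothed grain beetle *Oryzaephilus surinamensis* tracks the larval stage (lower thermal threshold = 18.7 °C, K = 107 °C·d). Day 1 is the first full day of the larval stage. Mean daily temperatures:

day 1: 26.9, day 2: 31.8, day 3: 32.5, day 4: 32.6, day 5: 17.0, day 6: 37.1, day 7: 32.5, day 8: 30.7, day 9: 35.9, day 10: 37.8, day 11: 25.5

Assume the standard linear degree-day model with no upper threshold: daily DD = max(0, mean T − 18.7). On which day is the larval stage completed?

day 9

Daily DD above 18.7 °C: 8.2, 13.1, 13.8, 13.9, 0.0, 18.4, 13.8, 12.0, 17.2, 19.1, 6.8.
Cumulative: 8.2, 21.3, 35.1, 49.0, 49.0, 67.4, 81.2, 93.2, 110.4, 129.5, 136.3.
The total first reaches 107 DD on day 9.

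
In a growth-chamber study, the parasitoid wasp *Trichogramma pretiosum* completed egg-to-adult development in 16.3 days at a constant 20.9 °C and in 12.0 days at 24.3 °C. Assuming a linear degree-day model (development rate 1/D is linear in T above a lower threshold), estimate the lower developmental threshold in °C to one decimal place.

11.4 °C

Under the model K = D·(T − T_b), so D₁·(T₁ − T_b) = D₂·(T₂ − T_b).
16.3·(20.9 − T_b) = 12.0·(24.3 − T_b)
T_b = (16.3·20.9 − 12.0·24.3) / (16.3 − 12.0) = 49.07 / 4.3 = 11.412 °C ≈ 11.4 °C.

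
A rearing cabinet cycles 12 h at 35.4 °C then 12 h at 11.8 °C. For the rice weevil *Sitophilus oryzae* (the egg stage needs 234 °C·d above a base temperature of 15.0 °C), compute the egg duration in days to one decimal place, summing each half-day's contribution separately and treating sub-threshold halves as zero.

22.9 days

Day half: max(0, 35.4 − 15.0) × 0.5 = 20.4 × 0.5 = 10.20 DD.
Night half: max(0, 11.8 − 15.0) × 0.5 = 0.0 × 0.5 = 0.00 DD.
Per 24 h: 10.20 DD/day.
Duration = 234 / 10.20 = 22.941 ≈ 22.9 days.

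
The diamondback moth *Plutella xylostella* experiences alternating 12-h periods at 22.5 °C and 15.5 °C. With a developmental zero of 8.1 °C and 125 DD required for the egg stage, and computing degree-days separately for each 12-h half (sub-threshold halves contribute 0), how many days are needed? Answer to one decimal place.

Day half: max(0, 22.5 − 8.1) × 0.5 = 14.4 × 0.5 = 7.20 DD.
Night half: max(0, 15.5 − 8.1) × 0.5 = 7.4 × 0.5 = 3.70 DD.
Per 24 h: 10.90 DD/day.
Duration = 125 / 10.90 = 11.468 ≈ 11.5 days.

11.5 days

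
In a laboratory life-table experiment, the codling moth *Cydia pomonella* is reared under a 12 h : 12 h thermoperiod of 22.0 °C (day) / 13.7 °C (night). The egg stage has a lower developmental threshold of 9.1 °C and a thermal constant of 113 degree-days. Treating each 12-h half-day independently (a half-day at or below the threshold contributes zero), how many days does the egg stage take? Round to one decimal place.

12.9 days

Day half: max(0, 22.0 − 9.1) × 0.5 = 12.9 × 0.5 = 6.45 DD.
Night half: max(0, 13.7 − 9.1) × 0.5 = 4.6 × 0.5 = 2.30 DD.
Per 24 h: 8.75 DD/day.
Duration = 113 / 8.75 = 12.914 ≈ 12.9 days.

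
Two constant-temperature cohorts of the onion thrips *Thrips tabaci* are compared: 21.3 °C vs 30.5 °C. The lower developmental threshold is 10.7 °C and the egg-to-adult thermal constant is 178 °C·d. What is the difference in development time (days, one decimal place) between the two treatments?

At 21.3 °C: 178 / (21.3 − 10.7) = 178 / 10.6 = 16.792 d.
At 30.5 °C: 178 / (30.5 − 10.7) = 178 / 19.8 = 8.990 d.
Difference = |16.792 − 8.990| = 7.803 ≈ 7.8 days.

7.8 days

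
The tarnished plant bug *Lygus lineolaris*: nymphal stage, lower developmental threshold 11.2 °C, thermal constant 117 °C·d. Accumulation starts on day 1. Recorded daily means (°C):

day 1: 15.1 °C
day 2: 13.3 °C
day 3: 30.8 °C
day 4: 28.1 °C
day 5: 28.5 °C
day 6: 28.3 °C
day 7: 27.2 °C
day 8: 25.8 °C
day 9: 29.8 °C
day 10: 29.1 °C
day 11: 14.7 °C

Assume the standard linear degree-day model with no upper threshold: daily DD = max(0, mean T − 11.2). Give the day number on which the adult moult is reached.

day 9

Daily DD above 11.2 °C: 3.9, 2.1, 19.6, 16.9, 17.3, 17.1, 16.0, 14.6, 18.6, 17.9, 3.5.
Cumulative: 3.9, 6.0, 25.6, 42.5, 59.8, 76.9, 92.9, 107.5, 126.1, 144.0, 147.5.
The total first reaches 117 DD on day 9.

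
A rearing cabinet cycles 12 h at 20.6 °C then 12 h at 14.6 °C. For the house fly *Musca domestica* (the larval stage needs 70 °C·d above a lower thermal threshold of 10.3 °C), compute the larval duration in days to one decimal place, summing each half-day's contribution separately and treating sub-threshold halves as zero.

9.6 days

Day half: max(0, 20.6 − 10.3) × 0.5 = 10.3 × 0.5 = 5.15 DD.
Night half: max(0, 14.6 − 10.3) × 0.5 = 4.3 × 0.5 = 2.15 DD.
Per 24 h: 7.30 DD/day.
Duration = 70 / 7.30 = 9.589 ≈ 9.6 days.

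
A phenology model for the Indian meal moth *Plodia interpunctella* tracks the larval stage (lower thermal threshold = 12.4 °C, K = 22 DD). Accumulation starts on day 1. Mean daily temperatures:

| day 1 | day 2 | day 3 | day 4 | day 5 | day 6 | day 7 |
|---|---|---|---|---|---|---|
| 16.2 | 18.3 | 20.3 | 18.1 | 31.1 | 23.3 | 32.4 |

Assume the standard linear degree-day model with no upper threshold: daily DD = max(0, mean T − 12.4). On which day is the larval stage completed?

day 4

Daily DD above 12.4 °C: 3.8, 5.9, 7.9, 5.7, 18.7, 10.9, 20.0.
Cumulative: 3.8, 9.7, 17.6, 23.3, 42.0, 52.9, 72.9.
The total first reaches 22 DD on day 4.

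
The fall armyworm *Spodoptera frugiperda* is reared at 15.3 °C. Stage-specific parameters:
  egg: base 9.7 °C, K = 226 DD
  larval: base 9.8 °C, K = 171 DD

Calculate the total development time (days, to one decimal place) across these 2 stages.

71.4 days

egg: 226 / (15.3 − 9.7) = 226 / 5.6 = 40.357 d.
larval: 171 / (15.3 − 9.8) = 171 / 5.5 = 31.091 d.
Sum = 71.448 ≈ 71.4 days.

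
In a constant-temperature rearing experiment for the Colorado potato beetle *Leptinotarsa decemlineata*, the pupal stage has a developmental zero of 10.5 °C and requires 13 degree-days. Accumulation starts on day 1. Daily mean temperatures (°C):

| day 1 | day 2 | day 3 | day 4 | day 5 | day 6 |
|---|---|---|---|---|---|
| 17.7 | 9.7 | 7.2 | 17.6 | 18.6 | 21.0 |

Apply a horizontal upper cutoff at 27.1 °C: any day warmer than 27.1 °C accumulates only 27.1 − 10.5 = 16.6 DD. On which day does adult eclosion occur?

Daily DD above 10.5 °C (capped at 16.6): 7.2, 0.0, 0.0, 7.1, 8.1, 10.5.
Cumulative: 7.2, 7.2, 7.2, 14.3, 22.4, 32.9.
The total first reaches 13 DD on day 4.

day 4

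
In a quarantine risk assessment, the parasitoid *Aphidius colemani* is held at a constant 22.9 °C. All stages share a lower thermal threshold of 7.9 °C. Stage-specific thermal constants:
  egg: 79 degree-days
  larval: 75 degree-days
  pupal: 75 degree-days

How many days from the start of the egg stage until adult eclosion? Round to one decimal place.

Daily accumulation at 22.9 °C = 22.9 − 7.9 = 15.0 DD/day.
Total K = 79 + 75 + 75 = 229 DD.
Total duration = 229 / 15.0 = 15.267 ≈ 15.3 days.

15.3 days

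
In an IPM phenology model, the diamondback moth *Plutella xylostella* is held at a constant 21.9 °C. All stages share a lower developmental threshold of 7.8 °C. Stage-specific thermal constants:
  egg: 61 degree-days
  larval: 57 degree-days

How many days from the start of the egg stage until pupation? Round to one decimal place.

8.4 days

Daily accumulation at 21.9 °C = 21.9 − 7.8 = 14.1 DD/day.
Total K = 61 + 57 = 118 DD.
Total duration = 118 / 14.1 = 8.369 ≈ 8.4 days.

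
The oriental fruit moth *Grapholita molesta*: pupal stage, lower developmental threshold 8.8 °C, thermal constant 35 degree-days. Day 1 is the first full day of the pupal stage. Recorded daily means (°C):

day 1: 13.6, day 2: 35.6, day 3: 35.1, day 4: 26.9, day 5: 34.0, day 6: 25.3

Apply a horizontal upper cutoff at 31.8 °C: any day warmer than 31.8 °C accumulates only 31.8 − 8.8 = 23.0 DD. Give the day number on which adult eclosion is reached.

day 3

Daily DD above 8.8 °C (capped at 23.0): 4.8, 23.0, 23.0, 18.1, 23.0, 16.5.
Cumulative: 4.8, 27.8, 50.8, 68.9, 91.9, 108.4.
The total first reaches 35 DD on day 3.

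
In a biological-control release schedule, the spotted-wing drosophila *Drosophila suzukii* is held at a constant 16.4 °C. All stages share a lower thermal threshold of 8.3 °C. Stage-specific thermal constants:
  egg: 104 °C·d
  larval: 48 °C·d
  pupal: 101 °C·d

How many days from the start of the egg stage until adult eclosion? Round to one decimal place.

Daily accumulation at 16.4 °C = 16.4 − 8.3 = 8.1 DD/day.
Total K = 104 + 48 + 101 = 253 DD.
Total duration = 253 / 8.1 = 31.235 ≈ 31.2 days.

31.2 days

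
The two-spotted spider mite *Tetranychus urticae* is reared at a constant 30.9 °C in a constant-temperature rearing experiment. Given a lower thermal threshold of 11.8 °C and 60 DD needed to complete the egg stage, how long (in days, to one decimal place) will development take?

3.1 days

Daily accumulation = 30.9 − 11.8 = 19.1 DD/day.
Duration = 60 / 19.1 = 3.141 ≈ 3.1 days.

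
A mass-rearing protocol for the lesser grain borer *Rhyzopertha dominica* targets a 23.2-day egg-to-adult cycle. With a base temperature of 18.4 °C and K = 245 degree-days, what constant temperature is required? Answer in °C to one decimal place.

29.0 °C

Required daily accumulation = 245 / 23.2 = 10.560 DD/day.
T = T_base + 10.560 = 18.4 + 10.560 = 28.960 ≈ 29.0 °C.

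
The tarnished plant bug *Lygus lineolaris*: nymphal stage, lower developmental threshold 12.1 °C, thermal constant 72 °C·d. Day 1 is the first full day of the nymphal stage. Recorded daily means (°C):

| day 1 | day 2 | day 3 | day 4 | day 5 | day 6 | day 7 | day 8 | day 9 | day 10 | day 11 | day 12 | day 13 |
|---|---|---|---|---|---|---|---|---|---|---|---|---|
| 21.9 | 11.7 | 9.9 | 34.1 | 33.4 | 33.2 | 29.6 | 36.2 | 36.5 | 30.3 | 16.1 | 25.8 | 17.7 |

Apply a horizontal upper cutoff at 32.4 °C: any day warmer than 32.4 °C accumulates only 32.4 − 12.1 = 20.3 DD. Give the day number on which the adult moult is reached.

day 7

Daily DD above 12.1 °C (capped at 20.3): 9.8, 0.0, 0.0, 20.3, 20.3, 20.3, 17.5, 20.3, 20.3, 18.2, 4.0, 13.7, 5.6.
Cumulative: 9.8, 9.8, 9.8, 30.1, 50.4, 70.7, 88.2, 108.5, 128.8, 147.0, 151.0, 164.7, 170.3.
The total first reaches 72 DD on day 7.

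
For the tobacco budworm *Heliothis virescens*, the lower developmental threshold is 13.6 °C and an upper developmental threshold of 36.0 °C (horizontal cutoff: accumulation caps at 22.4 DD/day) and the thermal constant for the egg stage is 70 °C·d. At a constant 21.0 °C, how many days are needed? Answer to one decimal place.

9.5 days

Daily accumulation = 21.0 − 13.6 = 7.4 DD/day.
Duration = 70 / 7.4 = 9.459 ≈ 9.5 days.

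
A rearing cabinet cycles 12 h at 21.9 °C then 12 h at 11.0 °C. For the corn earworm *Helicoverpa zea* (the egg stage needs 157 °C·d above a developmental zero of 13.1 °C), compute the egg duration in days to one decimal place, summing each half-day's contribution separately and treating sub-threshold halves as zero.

35.7 days

Day half: max(0, 21.9 − 13.1) × 0.5 = 8.8 × 0.5 = 4.40 DD.
Night half: max(0, 11.0 − 13.1) × 0.5 = 0.0 × 0.5 = 0.00 DD.
Per 24 h: 4.40 DD/day.
Duration = 157 / 4.40 = 35.682 ≈ 35.7 days.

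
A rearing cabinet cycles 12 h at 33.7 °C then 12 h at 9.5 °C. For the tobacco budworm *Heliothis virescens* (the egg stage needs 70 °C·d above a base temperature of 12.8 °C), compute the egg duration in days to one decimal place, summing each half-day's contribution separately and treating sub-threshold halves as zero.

Day half: max(0, 33.7 − 12.8) × 0.5 = 20.9 × 0.5 = 10.45 DD.
Night half: max(0, 9.5 − 12.8) × 0.5 = 0.0 × 0.5 = 0.00 DD.
Per 24 h: 10.45 DD/day.
Duration = 70 / 10.45 = 6.699 ≈ 6.7 days.

6.7 days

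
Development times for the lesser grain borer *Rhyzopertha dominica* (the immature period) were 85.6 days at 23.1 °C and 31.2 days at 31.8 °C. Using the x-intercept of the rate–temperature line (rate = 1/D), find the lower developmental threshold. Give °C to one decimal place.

18.1 °C

Equal thermal constants: D₁(T₁ − T_b) = D₂(T₂ − T_b).
85.6·(23.1 − T_b) = 31.2·(31.8 − T_b)
T_b = (85.6·23.1 − 31.2·31.8) / (85.6 − 31.2) = 985.20 / 54.4 = 18.110 °C ≈ 18.1 °C.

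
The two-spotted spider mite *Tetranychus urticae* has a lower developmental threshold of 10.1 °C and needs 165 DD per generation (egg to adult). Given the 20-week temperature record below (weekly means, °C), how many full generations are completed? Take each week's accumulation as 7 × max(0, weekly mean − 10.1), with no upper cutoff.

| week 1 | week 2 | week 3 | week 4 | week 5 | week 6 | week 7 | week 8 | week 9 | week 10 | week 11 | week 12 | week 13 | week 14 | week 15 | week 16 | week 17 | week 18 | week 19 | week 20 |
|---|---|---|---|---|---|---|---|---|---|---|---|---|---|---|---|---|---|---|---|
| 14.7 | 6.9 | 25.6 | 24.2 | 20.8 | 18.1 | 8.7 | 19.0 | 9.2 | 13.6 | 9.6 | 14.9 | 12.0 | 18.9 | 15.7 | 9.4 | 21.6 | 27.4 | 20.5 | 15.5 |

Weekly DD (7 × max(0, T̄ − 10.1)): 32.2, 0.0, 108.5, 98.7, 74.9, 56.0, 0.0, 62.3, 0.0, 24.5, 0.0, 33.6, 13.3, 61.6, 39.2, 0.0, 80.5, 121.1, 72.8, 37.8.
Season total = 917.0 DD.
Complete generations = ⌊917.0 / 165⌋ = 5.

5 generations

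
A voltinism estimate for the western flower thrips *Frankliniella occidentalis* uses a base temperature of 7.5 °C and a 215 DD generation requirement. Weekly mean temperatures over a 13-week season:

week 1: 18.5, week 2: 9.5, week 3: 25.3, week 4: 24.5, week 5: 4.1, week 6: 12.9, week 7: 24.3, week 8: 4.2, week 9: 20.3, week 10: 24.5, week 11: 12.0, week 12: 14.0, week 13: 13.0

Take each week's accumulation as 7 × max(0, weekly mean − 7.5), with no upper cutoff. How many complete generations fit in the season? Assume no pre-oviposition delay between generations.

Weekly DD (7 × max(0, T̄ − 7.5)): 77.0, 14.0, 124.6, 119.0, 0.0, 37.8, 117.6, 0.0, 89.6, 119.0, 31.5, 45.5, 38.5.
Season total = 814.1 DD.
Complete generations = ⌊814.1 / 215⌋ = 3.

3 generations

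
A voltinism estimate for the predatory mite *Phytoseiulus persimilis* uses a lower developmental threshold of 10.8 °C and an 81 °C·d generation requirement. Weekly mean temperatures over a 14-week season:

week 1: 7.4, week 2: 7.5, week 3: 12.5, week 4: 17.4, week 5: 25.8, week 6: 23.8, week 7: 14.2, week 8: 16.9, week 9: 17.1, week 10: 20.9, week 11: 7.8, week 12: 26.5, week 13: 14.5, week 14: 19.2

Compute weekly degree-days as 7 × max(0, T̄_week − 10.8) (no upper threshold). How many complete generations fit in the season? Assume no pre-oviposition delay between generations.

7 generations

Weekly DD (7 × max(0, T̄ − 10.8)): 0.0, 0.0, 11.9, 46.2, 105.0, 91.0, 23.8, 42.7, 44.1, 70.7, 0.0, 109.9, 25.9, 58.8.
Season total = 630.0 DD.
Complete generations = ⌊630.0 / 81⌋ = 7.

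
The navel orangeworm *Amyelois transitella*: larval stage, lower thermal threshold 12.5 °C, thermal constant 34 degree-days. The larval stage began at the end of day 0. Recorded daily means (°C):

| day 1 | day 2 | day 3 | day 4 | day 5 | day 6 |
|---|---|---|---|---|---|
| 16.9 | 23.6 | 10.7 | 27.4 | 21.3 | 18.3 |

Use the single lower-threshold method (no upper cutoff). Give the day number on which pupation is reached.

day 5

Daily DD above 12.5 °C: 4.4, 11.1, 0.0, 14.9, 8.8, 5.8.
Cumulative: 4.4, 15.5, 15.5, 30.4, 39.2, 45.0.
The total first reaches 34 DD on day 5.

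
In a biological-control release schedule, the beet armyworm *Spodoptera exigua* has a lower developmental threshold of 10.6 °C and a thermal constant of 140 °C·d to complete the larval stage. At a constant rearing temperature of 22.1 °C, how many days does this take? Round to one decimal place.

Daily accumulation = 22.1 − 10.6 = 11.5 DD/day.
Duration = 140 / 11.5 = 12.174 ≈ 12.2 days.

12.2 days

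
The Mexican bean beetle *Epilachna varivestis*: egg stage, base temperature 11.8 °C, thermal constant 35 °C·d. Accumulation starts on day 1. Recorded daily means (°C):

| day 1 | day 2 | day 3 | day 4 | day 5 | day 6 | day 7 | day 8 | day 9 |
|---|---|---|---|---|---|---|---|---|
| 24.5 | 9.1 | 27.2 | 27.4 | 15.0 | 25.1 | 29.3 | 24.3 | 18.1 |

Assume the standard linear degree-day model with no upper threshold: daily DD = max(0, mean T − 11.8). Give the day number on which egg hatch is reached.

Daily DD above 11.8 °C: 12.7, 0.0, 15.4, 15.6, 3.2, 13.3, 17.5, 12.5, 6.3.
Cumulative: 12.7, 12.7, 28.1, 43.7, 46.9, 60.2, 77.7, 90.2, 96.5.
The total first reaches 35 DD on day 4.

day 4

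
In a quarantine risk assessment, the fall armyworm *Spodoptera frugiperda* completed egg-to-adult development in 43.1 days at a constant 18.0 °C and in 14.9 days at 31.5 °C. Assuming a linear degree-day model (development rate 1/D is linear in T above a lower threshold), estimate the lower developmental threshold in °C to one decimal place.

10.9 °C

Equal thermal constants: D₁(T₁ − T_b) = D₂(T₂ − T_b).
43.1·(18.0 − T_b) = 14.9·(31.5 − T_b)
T_b = (43.1·18.0 − 14.9·31.5) / (43.1 − 14.9) = 306.45 / 28.2 = 10.867 °C ≈ 10.9 °C.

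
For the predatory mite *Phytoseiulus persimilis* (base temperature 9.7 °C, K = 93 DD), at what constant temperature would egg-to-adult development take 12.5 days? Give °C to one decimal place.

17.1 °C

Required daily accumulation = 93 / 12.5 = 7.440 DD/day.
T = T_base + 7.440 = 9.7 + 7.440 = 17.140 ≈ 17.1 °C.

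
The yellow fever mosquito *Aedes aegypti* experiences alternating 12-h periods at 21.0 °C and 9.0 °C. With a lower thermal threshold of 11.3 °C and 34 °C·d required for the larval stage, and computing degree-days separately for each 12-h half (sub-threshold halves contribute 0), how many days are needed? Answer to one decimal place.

7.0 days

Day half: max(0, 21.0 − 11.3) × 0.5 = 9.7 × 0.5 = 4.85 DD.
Night half: max(0, 9.0 − 11.3) × 0.5 = 0.0 × 0.5 = 0.00 DD.
Per 24 h: 4.85 DD/day.
Duration = 34 / 4.85 = 7.010 ≈ 7.0 days.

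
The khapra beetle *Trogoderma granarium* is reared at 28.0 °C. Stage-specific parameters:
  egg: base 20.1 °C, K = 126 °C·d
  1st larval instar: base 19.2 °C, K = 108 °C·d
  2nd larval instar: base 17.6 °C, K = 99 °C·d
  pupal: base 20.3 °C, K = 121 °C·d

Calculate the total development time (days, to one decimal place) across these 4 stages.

egg: 126 / (28.0 − 20.1) = 126 / 7.9 = 15.949 d.
1st larval instar: 108 / (28.0 − 19.2) = 108 / 8.8 = 12.273 d.
2nd larval instar: 99 / (28.0 − 17.6) = 99 / 10.4 = 9.519 d.
pupal: 121 / (28.0 − 20.3) = 121 / 7.7 = 15.714 d.
Sum = 53.456 ≈ 53.5 days.

53.5 days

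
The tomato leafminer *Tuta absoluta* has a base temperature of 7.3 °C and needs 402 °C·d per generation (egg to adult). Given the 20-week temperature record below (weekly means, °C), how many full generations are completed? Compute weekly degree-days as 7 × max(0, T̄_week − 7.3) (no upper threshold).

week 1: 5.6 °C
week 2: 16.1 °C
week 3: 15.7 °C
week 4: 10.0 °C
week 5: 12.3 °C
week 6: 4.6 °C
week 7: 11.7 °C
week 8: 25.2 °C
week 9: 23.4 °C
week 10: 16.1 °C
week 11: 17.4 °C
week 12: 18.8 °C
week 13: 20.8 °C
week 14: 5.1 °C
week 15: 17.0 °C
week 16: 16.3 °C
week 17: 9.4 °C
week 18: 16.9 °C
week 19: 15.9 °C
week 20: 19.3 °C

2 generations

Weekly DD (7 × max(0, T̄ − 7.3)): 0.0, 61.6, 58.8, 18.9, 35.0, 0.0, 30.8, 125.3, 112.7, 61.6, 70.7, 80.5, 94.5, 0.0, 67.9, 63.0, 14.7, 67.2, 60.2, 84.0.
Season total = 1107.4 DD.
Complete generations = ⌊1107.4 / 402⌋ = 2.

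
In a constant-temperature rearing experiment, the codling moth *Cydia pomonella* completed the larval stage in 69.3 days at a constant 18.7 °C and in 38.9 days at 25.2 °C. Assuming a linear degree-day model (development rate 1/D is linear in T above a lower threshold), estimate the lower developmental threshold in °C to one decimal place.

Under the model K = D·(T − T_b), so D₁·(T₁ − T_b) = D₂·(T₂ − T_b).
69.3·(18.7 − T_b) = 38.9·(25.2 − T_b)
T_b = (69.3·18.7 − 38.9·25.2) / (69.3 − 38.9) = 315.63 / 30.4 = 10.383 °C ≈ 10.4 °C.

10.4 °C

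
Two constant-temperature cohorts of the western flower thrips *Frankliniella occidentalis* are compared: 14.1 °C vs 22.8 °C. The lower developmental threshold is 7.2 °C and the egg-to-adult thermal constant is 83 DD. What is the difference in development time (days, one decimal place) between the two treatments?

6.7 days

At 14.1 °C: 83 / (14.1 − 7.2) = 83 / 6.9 = 12.029 d.
At 22.8 °C: 83 / (22.8 − 7.2) = 83 / 15.6 = 5.321 d.
Difference = |12.029 − 5.321| = 6.708 ≈ 6.7 days.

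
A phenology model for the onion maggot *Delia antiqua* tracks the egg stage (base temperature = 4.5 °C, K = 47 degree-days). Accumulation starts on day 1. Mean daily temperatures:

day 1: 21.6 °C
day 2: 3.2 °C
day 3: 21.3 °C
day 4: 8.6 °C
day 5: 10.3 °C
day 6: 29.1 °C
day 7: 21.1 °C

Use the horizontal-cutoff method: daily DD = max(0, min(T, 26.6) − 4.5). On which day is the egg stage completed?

day 6

Daily DD above 4.5 °C (capped at 22.1): 17.1, 0.0, 16.8, 4.1, 5.8, 22.1, 16.6.
Cumulative: 17.1, 17.1, 33.9, 38.0, 43.8, 65.9, 82.5.
The total first reaches 47 DD on day 6.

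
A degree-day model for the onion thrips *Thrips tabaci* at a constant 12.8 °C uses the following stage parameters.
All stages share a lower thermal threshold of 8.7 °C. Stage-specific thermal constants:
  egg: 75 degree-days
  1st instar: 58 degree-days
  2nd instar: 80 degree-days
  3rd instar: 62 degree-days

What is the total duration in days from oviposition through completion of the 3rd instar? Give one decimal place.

Daily accumulation at 12.8 °C = 12.8 − 8.7 = 4.1 DD/day.
Total K = 75 + 58 + 80 + 62 = 275 DD.
Total duration = 275 / 4.1 = 67.073 ≈ 67.1 days.

67.1 days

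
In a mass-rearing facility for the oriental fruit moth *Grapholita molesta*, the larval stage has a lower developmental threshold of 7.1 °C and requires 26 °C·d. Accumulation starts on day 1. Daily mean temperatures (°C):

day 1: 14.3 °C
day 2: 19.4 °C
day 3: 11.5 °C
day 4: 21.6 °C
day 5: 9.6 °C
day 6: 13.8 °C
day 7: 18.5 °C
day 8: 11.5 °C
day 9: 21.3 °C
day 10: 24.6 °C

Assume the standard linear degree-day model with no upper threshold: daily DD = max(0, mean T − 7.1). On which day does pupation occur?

Daily DD above 7.1 °C: 7.2, 12.3, 4.4, 14.5, 2.5, 6.7, 11.4, 4.4, 14.2, 17.5.
Cumulative: 7.2, 19.5, 23.9, 38.4, 40.9, 47.6, 59.0, 63.4, 77.6, 95.1.
The total first reaches 26 DD on day 4.

day 4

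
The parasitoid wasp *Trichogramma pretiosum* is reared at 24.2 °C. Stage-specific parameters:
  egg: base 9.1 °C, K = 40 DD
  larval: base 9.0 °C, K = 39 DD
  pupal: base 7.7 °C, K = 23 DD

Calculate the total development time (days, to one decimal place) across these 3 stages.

egg: 40 / (24.2 − 9.1) = 40 / 15.1 = 2.649 d.
larval: 39 / (24.2 − 9.0) = 39 / 15.2 = 2.566 d.
pupal: 23 / (24.2 − 7.7) = 23 / 16.5 = 1.394 d.
Sum = 6.609 ≈ 6.6 days.

6.6 days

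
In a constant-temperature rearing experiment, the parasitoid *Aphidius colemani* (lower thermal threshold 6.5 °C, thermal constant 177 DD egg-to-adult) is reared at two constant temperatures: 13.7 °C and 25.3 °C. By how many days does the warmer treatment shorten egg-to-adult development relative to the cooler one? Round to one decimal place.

15.2 days

At 13.7 °C: 177 / (13.7 − 6.5) = 177 / 7.2 = 24.583 d.
At 25.3 °C: 177 / (25.3 − 6.5) = 177 / 18.8 = 9.415 d.
Difference = |24.583 − 9.415| = 15.168 ≈ 15.2 days.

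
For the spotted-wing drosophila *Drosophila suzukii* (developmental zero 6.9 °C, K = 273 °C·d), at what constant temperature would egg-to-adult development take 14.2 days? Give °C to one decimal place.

Required daily accumulation = 273 / 14.2 = 19.225 DD/day.
T = T_base + 19.225 = 6.9 + 19.225 = 26.125 ≈ 26.1 °C.

26.1 °C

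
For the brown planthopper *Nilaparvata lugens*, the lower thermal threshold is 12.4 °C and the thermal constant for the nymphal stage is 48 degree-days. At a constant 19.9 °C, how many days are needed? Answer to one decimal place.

Daily accumulation = 19.9 − 12.4 = 7.5 DD/day.
Duration = 48 / 7.5 = 6.400 ≈ 6.4 days.

6.4 days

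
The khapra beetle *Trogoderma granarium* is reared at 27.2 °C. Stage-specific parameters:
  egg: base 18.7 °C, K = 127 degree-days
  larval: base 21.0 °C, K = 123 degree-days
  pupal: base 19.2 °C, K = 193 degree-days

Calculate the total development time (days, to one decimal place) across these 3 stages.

egg: 127 / (27.2 − 18.7) = 127 / 8.5 = 14.941 d.
larval: 123 / (27.2 − 21.0) = 123 / 6.2 = 19.839 d.
pupal: 193 / (27.2 − 19.2) = 193 / 8.0 = 24.125 d.
Sum = 58.905 ≈ 58.9 days.

58.9 days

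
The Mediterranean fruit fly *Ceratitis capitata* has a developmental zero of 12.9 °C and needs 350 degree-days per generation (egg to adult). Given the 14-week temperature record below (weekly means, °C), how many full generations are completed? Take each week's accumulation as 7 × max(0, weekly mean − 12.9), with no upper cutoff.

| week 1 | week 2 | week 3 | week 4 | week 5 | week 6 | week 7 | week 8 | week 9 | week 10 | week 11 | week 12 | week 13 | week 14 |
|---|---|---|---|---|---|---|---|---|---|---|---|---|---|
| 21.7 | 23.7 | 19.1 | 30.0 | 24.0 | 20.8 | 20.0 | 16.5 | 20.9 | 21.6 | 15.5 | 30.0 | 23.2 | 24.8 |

Weekly DD (7 × max(0, T̄ − 12.9)): 61.6, 75.6, 43.4, 119.7, 77.7, 55.3, 49.7, 25.2, 56.0, 60.9, 18.2, 119.7, 72.1, 83.3.
Season total = 918.4 DD.
Complete generations = ⌊918.4 / 350⌋ = 2.

2 generations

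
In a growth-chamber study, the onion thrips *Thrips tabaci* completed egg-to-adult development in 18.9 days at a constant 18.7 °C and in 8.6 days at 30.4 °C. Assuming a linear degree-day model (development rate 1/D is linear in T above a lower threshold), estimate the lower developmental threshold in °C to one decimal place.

8.9 °C

Linear rate model ⇒ the product D·(T − T_b) is constant across temperatures.
18.9·(18.7 − T_b) = 8.6·(30.4 − T_b)
T_b = (18.9·18.7 − 8.6·30.4) / (18.9 − 8.6) = 91.99 / 10.3 = 8.931 °C ≈ 8.9 °C.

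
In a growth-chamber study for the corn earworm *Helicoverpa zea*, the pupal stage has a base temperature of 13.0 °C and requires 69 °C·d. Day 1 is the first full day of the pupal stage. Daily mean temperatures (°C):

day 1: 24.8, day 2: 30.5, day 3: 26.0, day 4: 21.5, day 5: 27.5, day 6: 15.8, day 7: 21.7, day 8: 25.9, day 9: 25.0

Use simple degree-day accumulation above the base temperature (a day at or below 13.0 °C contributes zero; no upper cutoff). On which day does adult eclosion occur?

Daily DD above 13.0 °C: 11.8, 17.5, 13.0, 8.5, 14.5, 2.8, 8.7, 12.9, 12.0.
Cumulative: 11.8, 29.3, 42.3, 50.8, 65.3, 68.1, 76.8, 89.7, 101.7.
The total first reaches 69 DD on day 7.

day 7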